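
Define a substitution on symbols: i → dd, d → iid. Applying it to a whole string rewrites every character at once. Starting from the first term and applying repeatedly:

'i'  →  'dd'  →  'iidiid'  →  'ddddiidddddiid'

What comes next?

Rewriting the 14 symbols of ddddiidddddiid one by one yields iid iid iid iid dd dd iid iid iid iid iid dd dd iid; concatenated:

iidiidiidiidddddiidiidiidiidiidddddiid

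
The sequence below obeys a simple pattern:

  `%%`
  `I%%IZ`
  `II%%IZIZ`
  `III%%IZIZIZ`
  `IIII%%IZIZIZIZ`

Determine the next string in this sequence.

IIIII%%IZIZIZIZIZ

Every step adds I to the front and IZ to the end of the previous string.
So the next term is I·IIII%%IZIZIZIZ·IZ.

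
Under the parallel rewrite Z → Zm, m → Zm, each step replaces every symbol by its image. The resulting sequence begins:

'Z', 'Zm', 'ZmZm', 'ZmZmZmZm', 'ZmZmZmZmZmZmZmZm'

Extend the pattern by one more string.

ZmZmZmZmZmZmZmZmZmZmZmZmZmZmZmZm

Replace each of the 16 characters of ZmZmZmZmZmZmZmZm in place — Zm Zm Zm Zm Zm Zm Zm Zm Zm Zm Zm Zm Zm Zm Zm Zm — and concatenate.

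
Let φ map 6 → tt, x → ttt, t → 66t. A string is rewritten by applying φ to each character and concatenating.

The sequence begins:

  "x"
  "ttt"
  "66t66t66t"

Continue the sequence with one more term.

Expanding 66t66t66t: 6→tt, 6→tt, t→66t, 6→tt, 6→tt, t→66t, 6→tt, 6→tt, t→66t. Concatenated: tt tt 66t tt tt 66t tt tt 66t.

tttt66ttttt66ttttt66t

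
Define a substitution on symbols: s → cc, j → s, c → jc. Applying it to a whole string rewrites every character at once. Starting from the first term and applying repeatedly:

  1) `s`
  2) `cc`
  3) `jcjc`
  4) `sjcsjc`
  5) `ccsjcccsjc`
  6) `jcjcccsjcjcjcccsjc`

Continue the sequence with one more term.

sjcsjcjcjcccsjcsjcsjcjcjcccsjc

Replace each of the 18 characters of jcjcccsjcjcjcccsjc in place — s jc s jc jc jc cc s jc s jc s jc jc jc cc s jc — and concatenate.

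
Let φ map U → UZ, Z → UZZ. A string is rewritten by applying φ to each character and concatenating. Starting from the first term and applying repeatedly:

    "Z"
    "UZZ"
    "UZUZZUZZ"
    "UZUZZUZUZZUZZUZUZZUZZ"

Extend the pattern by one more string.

Rewriting the 21 symbols of UZUZZUZUZZUZZUZUZZUZZ one by one yields UZ UZZ UZ UZZ UZZ UZ UZZ UZ UZZ UZZ UZ UZZ UZZ UZ UZZ UZ UZZ UZZ UZ UZZ UZZ; concatenated:

UZUZZUZUZZUZZUZUZZUZUZZUZZUZUZZUZZUZUZZUZUZZUZZUZUZZUZZ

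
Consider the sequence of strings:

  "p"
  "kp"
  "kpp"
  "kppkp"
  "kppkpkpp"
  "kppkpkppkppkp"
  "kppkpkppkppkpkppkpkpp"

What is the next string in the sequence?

kppkpkppkppkpkppkpkppkppkpkppkppkp

From term 3 onward, concatenate the last term with the second-to-last: kp·p = kpp, kpp·kp = kppkp, …
The next term joins kppkpkppkppkpkppkpkpp and kppkpkppkppkp.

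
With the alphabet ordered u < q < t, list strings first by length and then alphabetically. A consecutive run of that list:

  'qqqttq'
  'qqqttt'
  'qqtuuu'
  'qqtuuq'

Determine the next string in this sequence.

qqtuut

Treat qqtuuq as a base-3 numeral over the given alphabet and add one, carrying through any trailing t's.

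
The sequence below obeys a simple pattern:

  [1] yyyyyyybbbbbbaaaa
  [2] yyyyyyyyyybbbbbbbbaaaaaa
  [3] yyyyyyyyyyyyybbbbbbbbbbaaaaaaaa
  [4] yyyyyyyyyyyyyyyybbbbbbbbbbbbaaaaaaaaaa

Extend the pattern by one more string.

Term n consists of 3n-2 y's, followed by 2n b's, followed by 2n-2 a's, where the shown terms are n = 3, 4, 5, 6.
At n = 7 the blocks have lengths 19, 14, 12.

yyyyyyyyyyyyyyyyyyybbbbbbbbbbbbbbaaaaaaaaaaaa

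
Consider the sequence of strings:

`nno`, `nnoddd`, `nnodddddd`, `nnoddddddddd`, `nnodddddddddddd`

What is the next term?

Every step adds ddd to the end: s(k+1) = s(k)·ddd.
One more step from nnodddddddddddd gives the answer.

nnoddddddddddddddd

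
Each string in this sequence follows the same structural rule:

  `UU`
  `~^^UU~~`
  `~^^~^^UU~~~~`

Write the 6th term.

~^^~^^~^^~^^~^^UU~~~~~~~~~~

s(k+1) = ~^^·s(k)·~~, so each term gains ~^^ as a prefix and ~~ as a suffix.
From ~^^~^^UU~~~~, 3 further steps: ~^^~^^UU~~~~ → ~^^~^^~^^UU~~~~~~ → ~^^~^^~^^~^^UU~~~~~~~~ → (answer).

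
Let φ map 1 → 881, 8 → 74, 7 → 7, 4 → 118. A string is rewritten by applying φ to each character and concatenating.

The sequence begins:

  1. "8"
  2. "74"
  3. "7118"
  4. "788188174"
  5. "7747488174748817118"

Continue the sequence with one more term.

φ(7747488174748817118) expands symbol-by-symbol to 7 7 118 7 118 74 74 881 7 118 7 118 74 74 881 7 881 881 74; joining the 19 pieces gives the next term.

7711871187474881711871187474881788188174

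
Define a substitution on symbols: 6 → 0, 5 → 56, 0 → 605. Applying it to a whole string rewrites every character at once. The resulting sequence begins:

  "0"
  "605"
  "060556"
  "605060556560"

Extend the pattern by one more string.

060556605060556560560605

Apply φ to 605060556560 symbol by symbol: 6→0, 0→605, 5→56, 0→605, 6→0, 0→605, 5→56, 5→56, 6→0, 5→56, 6→0, 0→605; joined: 0 605 56 605 0 605 56 56 0 56 0 605.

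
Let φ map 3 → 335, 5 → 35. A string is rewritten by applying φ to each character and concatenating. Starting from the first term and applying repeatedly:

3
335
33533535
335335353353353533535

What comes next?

Rewriting the 21 symbols of 335335353353353533535 one by one yields 335 335 35 335 335 35 335 35 335 335 35 335 335 35 335 35 335 335 35 335 35; concatenated:

3353353533533535335353353353533533535335353353353533535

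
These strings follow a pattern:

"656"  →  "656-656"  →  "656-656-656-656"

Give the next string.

656-656-656-656-656-656-656-656

Each string is two copies of the previous one joined by '-'.
So the next term is two copies of 656-656-656-656 with '-' between the halves.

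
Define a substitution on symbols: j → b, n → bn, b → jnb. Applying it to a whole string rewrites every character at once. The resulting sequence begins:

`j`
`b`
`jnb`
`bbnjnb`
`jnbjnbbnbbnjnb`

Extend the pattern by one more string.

Rewriting the 14 symbols of jnbjnbbnbbnjnb one by one yields b bn jnb b bn jnb jnb bn jnb jnb bn b bn jnb; concatenated:

bbnjnbbbnjnbjnbbnjnbjnbbnbbnjnb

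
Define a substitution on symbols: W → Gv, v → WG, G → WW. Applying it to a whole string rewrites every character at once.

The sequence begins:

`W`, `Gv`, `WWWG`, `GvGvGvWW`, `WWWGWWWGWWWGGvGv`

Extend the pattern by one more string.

Applying the rule to each of the 16 symbols of WWWGWWWGWWWGGvGv gives the pieces Gv Gv Gv WW Gv Gv Gv WW Gv Gv Gv WW WW WG WW WG, which concatenate to the answer.

GvGvGvWWGvGvGvWWGvGvGvWWWWWGWWWG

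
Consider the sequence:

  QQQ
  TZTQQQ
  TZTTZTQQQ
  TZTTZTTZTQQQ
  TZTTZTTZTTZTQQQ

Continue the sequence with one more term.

Every step adds TZT at the front: s(k+1) = TZT·s(k).
So the next term is TZT·TZTTZTTZTTZTQQQ.

TZTTZTTZTTZTTZTQQQ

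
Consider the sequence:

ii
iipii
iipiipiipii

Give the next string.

s(k+1) = s(k)·p·s(k) — each term doubles the last with 'p' between the halves.
One more doubling of iipiipiipii gives the answer.

iipiipiipiipiipiipiipii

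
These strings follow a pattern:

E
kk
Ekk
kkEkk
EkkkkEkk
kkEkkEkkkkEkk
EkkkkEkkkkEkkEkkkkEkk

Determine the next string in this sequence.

kkEkkEkkkkEkkEkkkkEkkkkEkkEkkkkEkk

From term 3 onward, concatenate the second-to-last term with the last: E·kk = Ekk, kk·Ekk = kkEkk, …
The next term joins kkEkkEkkkkEkk and EkkkkEkkkkEkkEkkkkEkk.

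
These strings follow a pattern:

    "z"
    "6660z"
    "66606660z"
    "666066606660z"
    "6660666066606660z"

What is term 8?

6660666066606660666066606660z

The strings grow by a fixed prefix 6660 each time.
From 6660666066606660z, 3 further steps: 6660666066606660z → 66606660666066606660z → 666066606660666066606660z → (answer).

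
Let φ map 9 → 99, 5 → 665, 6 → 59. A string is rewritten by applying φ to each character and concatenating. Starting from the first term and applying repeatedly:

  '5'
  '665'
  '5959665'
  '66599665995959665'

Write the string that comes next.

Replace each of the 17 characters of 66599665995959665 in place — 59 59 665 99 99 59 59 665 99 99 665 99 665 99 59 59 665 — and concatenate.

595966599995959665999966599665995959665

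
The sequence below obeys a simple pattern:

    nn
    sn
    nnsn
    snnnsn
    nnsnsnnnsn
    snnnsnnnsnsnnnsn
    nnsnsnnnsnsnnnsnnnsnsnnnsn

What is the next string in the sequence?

snnnsnnnsnsnnnsnnnsnsnnnsnsnnnsnnnsnsnnnsn

From term 3 onward, concatenate the second-to-last term with the last: nn·sn = nnsn, sn·nnsn = snnnsn, …
Continuing: snnnsnnnsnsnnnsn · nnsnsnnnsnsnnnsnnnsnsnnnsn gives term 8.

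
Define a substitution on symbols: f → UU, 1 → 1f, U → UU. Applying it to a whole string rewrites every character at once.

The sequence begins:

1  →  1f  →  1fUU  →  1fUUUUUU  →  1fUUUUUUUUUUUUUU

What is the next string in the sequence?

φ(1fUUUUUUUUUUUUUU) expands symbol-by-symbol to 1f UU UU UU UU UU UU UU UU UU UU UU UU UU UU UU; joining the 16 pieces gives the next term.

1fUUUUUUUUUUUUUUUUUUUUUUUUUUUUUU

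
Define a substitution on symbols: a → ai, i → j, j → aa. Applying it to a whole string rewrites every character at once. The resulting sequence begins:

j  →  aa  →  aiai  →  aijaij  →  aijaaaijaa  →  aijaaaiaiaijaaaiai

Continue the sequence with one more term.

aijaaaiaiaijaijaijaaaiaiaijaij

Applying the rule to each of the 18 symbols of aijaaaiaiaijaaaiai gives the pieces ai j aa ai ai ai j ai j ai j aa ai ai ai j ai j, which concatenate to the answer.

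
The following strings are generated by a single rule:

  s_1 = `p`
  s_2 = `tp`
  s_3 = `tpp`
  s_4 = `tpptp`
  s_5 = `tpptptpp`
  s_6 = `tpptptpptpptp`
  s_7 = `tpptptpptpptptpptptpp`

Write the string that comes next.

Each term (from the third on) is the previous term followed by the one before it: term 3 = tp·p = tpp.
Continuing: tpptptpptpptptpptptpp · tpptptpptpptp gives term 8.

tpptptpptpptptpptptpptpptptpptpptp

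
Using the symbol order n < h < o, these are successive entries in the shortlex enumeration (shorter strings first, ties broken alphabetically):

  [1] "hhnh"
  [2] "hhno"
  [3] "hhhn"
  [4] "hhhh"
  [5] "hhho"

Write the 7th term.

hhoh

Advancing 2 positions from hhho through hhho → hhon reaches term 7.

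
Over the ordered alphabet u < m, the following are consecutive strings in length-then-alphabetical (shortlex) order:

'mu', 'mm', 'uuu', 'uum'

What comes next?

The successor of uum increments the rightmost position that isn't already m and resets every position after it to u.

umu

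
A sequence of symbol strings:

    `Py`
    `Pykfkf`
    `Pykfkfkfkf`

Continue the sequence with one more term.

Pykfkfkfkfkfkf

Every step adds kfkf to the end: s(k+1) = s(k)·kfkf.
So the next term is Pykfkfkfkf·kfkf.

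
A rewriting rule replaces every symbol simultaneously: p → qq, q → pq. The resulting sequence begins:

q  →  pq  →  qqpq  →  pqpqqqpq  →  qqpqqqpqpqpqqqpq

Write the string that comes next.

φ(qqpqqqpqpqpqqqpq) expands symbol-by-symbol to pq pq qq pq pq pq qq pq qq pq qq pq pq pq qq pq; joining the 16 pieces gives the next term.

pqpqqqpqpqpqqqpqqqpqqqpqpqpqqqpq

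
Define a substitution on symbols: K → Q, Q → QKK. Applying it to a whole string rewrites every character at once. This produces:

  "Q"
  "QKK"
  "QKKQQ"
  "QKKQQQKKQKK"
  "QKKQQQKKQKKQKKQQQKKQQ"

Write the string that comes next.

Replace each of the 21 characters of QKKQQQKKQKKQKKQQQKKQQ in place — QKK Q Q QKK QKK QKK Q Q QKK Q Q QKK Q Q QKK QKK QKK Q Q QKK QKK — and concatenate.

QKKQQQKKQKKQKKQQQKKQQQKKQQQKKQKKQKKQQQKKQKK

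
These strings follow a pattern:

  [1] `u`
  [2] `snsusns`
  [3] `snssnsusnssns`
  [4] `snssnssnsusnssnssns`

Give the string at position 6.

snssnssnssnssnsusnssnssnssnssns

Each term wraps the previous one in sns on the left and sns on the right.
From snssnssnsusnssnssns, 2 further steps: snssnssnsusnssnssns → snssnssnssnsusnssnssnssns → (answer).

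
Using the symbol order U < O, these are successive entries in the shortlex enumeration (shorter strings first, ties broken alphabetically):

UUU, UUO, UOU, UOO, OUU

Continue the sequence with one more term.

OUO

Treat OUU as a base-2 numeral over the given alphabet and add one, carrying through any trailing O's.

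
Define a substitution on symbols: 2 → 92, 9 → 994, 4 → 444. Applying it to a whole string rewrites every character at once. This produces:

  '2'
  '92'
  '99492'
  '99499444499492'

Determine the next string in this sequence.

99499444499499444444444444499499444499492

φ(99499444499492) expands symbol-by-symbol to 994 994 444 994 994 444 444 444 444 994 994 444 994 92; joining the 14 pieces gives the next term.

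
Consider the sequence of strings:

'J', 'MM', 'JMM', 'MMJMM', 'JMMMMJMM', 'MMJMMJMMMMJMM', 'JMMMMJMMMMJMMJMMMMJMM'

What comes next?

MMJMMJMMMMJMMJMMMMJMMMMJMMJMMMMJMM

From term 3 onward, concatenate the second-to-last term with the last: J·MM = JMM, MM·JMM = MMJMM, …
Continuing: MMJMMJMMMMJMM · JMMMMJMMMMJMMJMMMMJMM gives term 8.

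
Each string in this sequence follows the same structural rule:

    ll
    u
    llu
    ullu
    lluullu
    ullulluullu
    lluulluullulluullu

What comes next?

This is a Fibonacci-style word recurrence s(k) = s(k−2)·s(k−1): e.g. ll·u = llu.
The next term joins ullulluullu and lluulluullulluullu.

ullulluullulluulluullulluullu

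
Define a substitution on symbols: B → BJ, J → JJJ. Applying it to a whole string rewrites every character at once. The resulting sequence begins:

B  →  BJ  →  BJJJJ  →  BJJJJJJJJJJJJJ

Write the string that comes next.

Applying the rule to each of the 14 symbols of BJJJJJJJJJJJJJ gives the pieces BJ JJJ JJJ JJJ JJJ JJJ JJJ JJJ JJJ JJJ JJJ JJJ JJJ JJJ, which concatenate to the answer.

BJJJJJJJJJJJJJJJJJJJJJJJJJJJJJJJJJJJJJJJJ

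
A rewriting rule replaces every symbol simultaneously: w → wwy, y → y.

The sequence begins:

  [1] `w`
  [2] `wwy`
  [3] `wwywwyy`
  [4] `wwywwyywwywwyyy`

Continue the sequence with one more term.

φ(wwywwyywwywwyyy) expands symbol-by-symbol to wwy wwy y wwy wwy y y wwy wwy y wwy wwy y y y; joining the 15 pieces gives the next term.

wwywwyywwywwyyywwywwyywwywwyyyy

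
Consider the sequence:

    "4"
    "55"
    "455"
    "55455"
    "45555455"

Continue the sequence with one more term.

5545545555455

This is a Fibonacci-style word recurrence s(k) = s(k−2)·s(k−1): e.g. 4·55 = 455.
Continuing: 55455 · 45555455 gives term 6.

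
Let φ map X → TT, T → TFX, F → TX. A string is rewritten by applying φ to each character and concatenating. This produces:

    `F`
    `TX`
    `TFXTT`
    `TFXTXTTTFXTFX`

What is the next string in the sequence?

Rewriting the 13 symbols of TFXTXTTTFXTFX one by one yields TFX TX TT TFX TT TFX TFX TFX TX TT TFX TX TT; concatenated:

TFXTXTTTFXTTTFXTFXTFXTXTTTFXTXTT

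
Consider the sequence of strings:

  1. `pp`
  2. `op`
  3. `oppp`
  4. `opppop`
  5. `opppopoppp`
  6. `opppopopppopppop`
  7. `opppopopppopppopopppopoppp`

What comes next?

This is a Fibonacci-style word recurrence s(k) = s(k−1)·s(k−2): e.g. op·pp = oppp.
Continuing: opppopopppopppopopppopoppp · opppopopppopppop gives term 8.

opppopopppopppopopppopopppopppopopppopppop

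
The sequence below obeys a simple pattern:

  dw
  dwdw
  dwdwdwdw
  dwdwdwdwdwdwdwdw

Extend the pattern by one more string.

Each string is two copies of the previous one concatenated.
So the next term is two copies of dwdwdwdwdwdwdwdw.

dwdwdwdwdwdwdwdwdwdwdwdwdwdwdwdw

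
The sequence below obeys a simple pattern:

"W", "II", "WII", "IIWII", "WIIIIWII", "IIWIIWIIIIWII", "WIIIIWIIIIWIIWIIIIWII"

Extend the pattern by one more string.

This is a Fibonacci-style word recurrence s(k) = s(k−2)·s(k−1): e.g. W·II = WII.
Continuing: IIWIIWIIIIWII · WIIIIWIIIIWIIWIIIIWII gives term 8.

IIWIIWIIIIWIIWIIIIWIIIIWIIWIIIIWII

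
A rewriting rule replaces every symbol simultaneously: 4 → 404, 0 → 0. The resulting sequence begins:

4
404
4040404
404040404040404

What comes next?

4040404040404040404040404040404

Applying the rule to each of the 15 symbols of 404040404040404 gives the pieces 404 0 404 0 404 0 404 0 404 0 404 0 404 0 404, which concatenate to the answer.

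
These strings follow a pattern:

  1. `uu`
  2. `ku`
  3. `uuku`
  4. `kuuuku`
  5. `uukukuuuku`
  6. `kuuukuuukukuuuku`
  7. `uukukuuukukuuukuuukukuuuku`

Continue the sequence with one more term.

kuuukuuukukuuukuuukukuuukukuuukuuukukuuuku

Each term (from the third on) is the two preceding terms concatenated in order: term 3 = uu·ku = uuku.
So term 8 is kuuukuuukukuuuku·uukukuuukukuuukuuukukuuuku.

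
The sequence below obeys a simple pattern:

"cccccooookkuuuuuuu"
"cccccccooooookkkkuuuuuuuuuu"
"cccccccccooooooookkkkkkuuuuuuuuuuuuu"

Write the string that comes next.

cccccccccccooooooooookkkkkkkkuuuuuuuuuuuuuuuu

The n-th term is 2n+1 c's then 2n o's then 2n-2 k's then 3n+1 u's, where the shown terms are n = 2, 3, 4.
For the next term, n = 5, so the run lengths are 11, 10, 8, 16.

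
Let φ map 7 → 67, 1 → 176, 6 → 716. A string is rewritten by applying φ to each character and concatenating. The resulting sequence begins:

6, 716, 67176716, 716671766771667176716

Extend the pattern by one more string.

6717671671667176677167166767176716716671766771667176716

φ(716671766771667176716) expands symbol-by-symbol to 67 176 716 716 67 176 67 716 716 67 67 176 716 716 67 176 67 716 67 176 716; joining the 21 pieces gives the next term.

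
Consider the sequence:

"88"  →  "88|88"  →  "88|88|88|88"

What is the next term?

s(k+1) = s(k)·|·s(k) — each term doubles the last with '|' between the halves.
Doubling 88|88|88|88 with '|' between the halves:

88|88|88|88|88|88|88|88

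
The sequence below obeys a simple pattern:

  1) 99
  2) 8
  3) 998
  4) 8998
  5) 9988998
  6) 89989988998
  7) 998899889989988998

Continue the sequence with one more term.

Each term (from the third on) is the two preceding terms concatenated in order: term 3 = 99·8 = 998.
Continuing: 89989988998 · 998899889989988998 gives term 8.

89989988998998899889989988998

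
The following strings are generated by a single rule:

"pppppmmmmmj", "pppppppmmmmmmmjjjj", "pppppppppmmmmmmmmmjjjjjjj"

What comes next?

pppppppppppmmmmmmmmmmmjjjjjjjjjj

Reading off run lengths: p runs 5, 7, 9; m runs 5, 7, 9; j runs 1, 4, 7 — each is linear in n (n = 1, 2, …).
For the next term, n = 4, so the run lengths are 11, 11, 10.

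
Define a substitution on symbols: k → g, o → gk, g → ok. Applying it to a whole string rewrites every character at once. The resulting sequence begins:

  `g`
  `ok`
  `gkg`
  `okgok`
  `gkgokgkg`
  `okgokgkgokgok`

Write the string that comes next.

gkgokgkgokgokgkgokgkg

φ(okgokgkgokgok) expands symbol-by-symbol to gk g ok gk g ok g ok gk g ok gk g; joining the 13 pieces gives the next term.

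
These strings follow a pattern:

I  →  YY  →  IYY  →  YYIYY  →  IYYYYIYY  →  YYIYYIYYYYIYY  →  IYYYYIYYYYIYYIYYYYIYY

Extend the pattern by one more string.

YYIYYIYYYYIYYIYYYYIYYYYIYYIYYYYIYY

From term 3 onward, concatenate the second-to-last term with the last: I·YY = IYY, YY·IYY = YYIYY, …
Continuing: YYIYYIYYYYIYY · IYYYYIYYYYIYYIYYYYIYY gives term 8.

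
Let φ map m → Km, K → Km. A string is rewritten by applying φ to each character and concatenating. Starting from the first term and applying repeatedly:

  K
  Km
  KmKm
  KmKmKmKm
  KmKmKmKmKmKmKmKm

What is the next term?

KmKmKmKmKmKmKmKmKmKmKmKmKmKmKmKm

Replace each of the 16 characters of KmKmKmKmKmKmKmKm in place — Km Km Km Km Km Km Km Km Km Km Km Km Km Km Km Km — and concatenate.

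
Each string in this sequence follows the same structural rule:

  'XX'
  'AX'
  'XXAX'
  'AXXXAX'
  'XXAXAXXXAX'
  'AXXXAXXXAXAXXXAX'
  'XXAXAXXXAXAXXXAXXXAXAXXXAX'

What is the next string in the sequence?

AXXXAXXXAXAXXXAXXXAXAXXXAXAXXXAXXXAXAXXXAX

From term 3 onward, concatenate the second-to-last term with the last: XX·AX = XXAX, AX·XXAX = AXXXAX, …
Continuing: AXXXAXXXAXAXXXAX · XXAXAXXXAXAXXXAXXXAXAXXXAX gives term 8.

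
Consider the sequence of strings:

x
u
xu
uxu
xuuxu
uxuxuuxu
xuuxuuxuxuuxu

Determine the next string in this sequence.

This is a Fibonacci-style word recurrence s(k) = s(k−2)·s(k−1): e.g. x·u = xu.
Continuing: uxuxuuxu · xuuxuuxuxuuxu gives term 8.

uxuxuuxuxuuxuuxuxuuxu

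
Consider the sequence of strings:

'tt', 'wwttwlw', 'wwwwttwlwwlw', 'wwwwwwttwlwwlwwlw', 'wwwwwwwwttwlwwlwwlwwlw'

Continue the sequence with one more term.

s(k+1) = ww·s(k)·wlw, so each term gains ww as a prefix and wlw as a suffix.
One more step from wwwwwwwwttwlwwlwwlwwlw gives the answer.

wwwwwwwwwwttwlwwlwwlwwlwwlw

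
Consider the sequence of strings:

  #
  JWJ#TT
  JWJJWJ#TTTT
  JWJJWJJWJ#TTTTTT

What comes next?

s(k+1) = JWJ·s(k)·TT, so each term gains JWJ as a prefix and TT as a suffix.
One more step from JWJJWJJWJ#TTTTTT gives the answer.

JWJJWJJWJJWJ#TTTTTTTT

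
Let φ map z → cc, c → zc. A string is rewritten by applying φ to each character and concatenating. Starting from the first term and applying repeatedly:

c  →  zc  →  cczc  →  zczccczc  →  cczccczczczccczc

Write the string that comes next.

Rewriting the 16 symbols of cczccczczczccczc one by one yields zc zc cc zc zc zc cc zc cc zc cc zc zc zc cc zc; concatenated:

zczccczczczccczccczccczczczccczc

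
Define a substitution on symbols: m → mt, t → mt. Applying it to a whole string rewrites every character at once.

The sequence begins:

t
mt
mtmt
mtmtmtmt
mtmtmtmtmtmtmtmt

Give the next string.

Applying the rule to each of the 16 symbols of mtmtmtmtmtmtmtmt gives the pieces mt mt mt mt mt mt mt mt mt mt mt mt mt mt mt mt, which concatenate to the answer.

mtmtmtmtmtmtmtmtmtmtmtmtmtmtmtmt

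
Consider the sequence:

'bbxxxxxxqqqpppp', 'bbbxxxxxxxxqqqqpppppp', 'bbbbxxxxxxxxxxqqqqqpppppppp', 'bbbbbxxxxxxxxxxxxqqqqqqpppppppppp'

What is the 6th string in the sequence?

bbbbbbbxxxxxxxxxxxxxxxxqqqqqqqqpppppppppppppp

Reading off run lengths: b runs 2, 3, 4, 5; x runs 6, 8, 10, 12; q runs 3, 4, 5, 6; p runs 4, 6, 8, 10 — each is linear in n, where the shown terms are n = 2, 3, 4, 5.
At n = 7 the blocks have lengths 7, 16, 8, 14.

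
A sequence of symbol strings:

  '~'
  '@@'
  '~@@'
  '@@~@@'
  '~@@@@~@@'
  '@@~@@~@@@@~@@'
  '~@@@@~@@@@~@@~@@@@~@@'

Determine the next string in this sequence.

From term 3 onward, concatenate the second-to-last term with the last: ~·@@ = ~@@, @@·~@@ = @@~@@, …
Continuing: @@~@@~@@@@~@@ · ~@@@@~@@@@~@@~@@@@~@@ gives term 8.

@@~@@~@@@@~@@~@@@@~@@@@~@@~@@@@~@@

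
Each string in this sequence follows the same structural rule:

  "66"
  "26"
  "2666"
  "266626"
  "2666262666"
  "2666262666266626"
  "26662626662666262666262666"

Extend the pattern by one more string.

266626266626662626662626662666262666266626

From term 3 onward, concatenate the last term with the second-to-last: 26·66 = 2666, 2666·26 = 266626, …
Continuing: 26662626662666262666262666 · 2666262666266626 gives term 8.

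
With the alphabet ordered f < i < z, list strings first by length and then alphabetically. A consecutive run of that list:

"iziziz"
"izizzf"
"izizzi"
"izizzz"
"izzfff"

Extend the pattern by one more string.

Find the rightmost character of izzfff below z, bump it to the next letter, and reset everything to its right to f.

izzffi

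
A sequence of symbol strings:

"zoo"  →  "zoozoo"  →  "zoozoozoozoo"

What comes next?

zoozoozoozoozoozoozoozoo

Every step duplicates the string.
So the next term is two copies of zoozoozoozoo.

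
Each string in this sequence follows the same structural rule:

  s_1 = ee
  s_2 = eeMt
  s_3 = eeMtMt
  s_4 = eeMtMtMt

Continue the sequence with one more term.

The strings grow by a fixed suffix Mt each time.
Applying this once more to eeMtMtMt:

eeMtMtMtMt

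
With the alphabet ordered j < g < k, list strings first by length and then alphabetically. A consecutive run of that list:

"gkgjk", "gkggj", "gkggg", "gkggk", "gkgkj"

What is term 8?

Advancing 3 positions from gkgkj through gkgkj → gkgkg → gkgkk reaches term 8.

gkkjj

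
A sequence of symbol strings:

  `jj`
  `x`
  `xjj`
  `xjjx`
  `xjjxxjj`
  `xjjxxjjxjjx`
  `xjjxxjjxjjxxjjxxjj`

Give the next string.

This is a Fibonacci-style word recurrence s(k) = s(k−1)·s(k−2): e.g. x·jj = xjj.
So term 8 is xjjxxjjxjjxxjjxxjj·xjjxxjjxjjx.

xjjxxjjxjjxxjjxxjjxjjxxjjxjjx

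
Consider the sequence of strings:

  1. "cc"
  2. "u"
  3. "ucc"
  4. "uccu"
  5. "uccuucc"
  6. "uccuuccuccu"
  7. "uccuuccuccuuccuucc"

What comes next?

uccuuccuccuuccuuccuccuuccuccu

Each term (from the third on) is the previous term followed by the one before it: term 3 = u·cc = ucc.
The next term joins uccuuccuccuuccuucc and uccuuccuccu.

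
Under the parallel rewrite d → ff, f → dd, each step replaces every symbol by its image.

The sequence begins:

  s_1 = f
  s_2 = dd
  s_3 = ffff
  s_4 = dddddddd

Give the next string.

ffffffffffffffff

Rewriting each symbol of dddddddd: d→ff, d→ff, d→ff, d→ff, d→ff, d→ff, d→ff, d→ff, which concatenates to ff ff ff ff ff ff ff ff.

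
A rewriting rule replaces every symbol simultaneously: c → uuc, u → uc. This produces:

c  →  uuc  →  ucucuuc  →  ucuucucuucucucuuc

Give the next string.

ucuucucucuucucuucucucuucucuucucuucucucuuc

Applying the rule to each of the 17 symbols of ucuucucuucucucuuc gives the pieces uc uuc uc uc uuc uc uuc uc uc uuc uc uuc uc uuc uc uc uuc, which concatenate to the answer.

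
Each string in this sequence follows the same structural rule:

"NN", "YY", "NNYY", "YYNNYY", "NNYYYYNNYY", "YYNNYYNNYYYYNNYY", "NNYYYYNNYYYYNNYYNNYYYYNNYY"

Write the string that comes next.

Each term (from the third on) is the two preceding terms concatenated in order: term 3 = NN·YY = NNYY.
So term 8 is YYNNYYNNYYYYNNYY·NNYYYYNNYYYYNNYYNNYYYYNNYY.

YYNNYYNNYYYYNNYYNNYYYYNNYYYYNNYYNNYYYYNNYY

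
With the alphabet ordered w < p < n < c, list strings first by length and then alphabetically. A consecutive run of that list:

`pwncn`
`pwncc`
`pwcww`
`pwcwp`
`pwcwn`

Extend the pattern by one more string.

The successor of pwcwn increments the rightmost position that isn't already c and resets every position after it to w.

pwcwc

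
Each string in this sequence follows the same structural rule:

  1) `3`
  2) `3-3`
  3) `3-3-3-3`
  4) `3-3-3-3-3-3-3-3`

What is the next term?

Each string is two copies of the previous one joined by '-'.
Doubling 3-3-3-3-3-3-3-3 with '-' between the halves:

3-3-3-3-3-3-3-3-3-3-3-3-3-3-3-3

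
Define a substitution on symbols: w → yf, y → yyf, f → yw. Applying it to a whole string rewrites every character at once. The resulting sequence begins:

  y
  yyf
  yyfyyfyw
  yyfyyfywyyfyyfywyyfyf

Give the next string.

yyfyyfywyyfyyfywyyfyfyyfyyfywyyfyyfywyyfyfyyfyyfywyyfyw

φ(yyfyyfywyyfyyfywyyfyf) expands symbol-by-symbol to yyf yyf yw yyf yyf yw yyf yf yyf yyf yw yyf yyf yw yyf yf yyf yyf yw yyf yw; joining the 21 pieces gives the next term.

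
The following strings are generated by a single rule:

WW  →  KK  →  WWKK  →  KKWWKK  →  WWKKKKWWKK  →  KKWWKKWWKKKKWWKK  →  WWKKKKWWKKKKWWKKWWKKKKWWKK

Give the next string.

KKWWKKWWKKKKWWKKWWKKKKWWKKKKWWKKWWKKKKWWKK

From term 3 onward, concatenate the second-to-last term with the last: WW·KK = WWKK, KK·WWKK = KKWWKK, …
So term 8 is KKWWKKWWKKKKWWKK·WWKKKKWWKKKKWWKKWWKKKKWWKK.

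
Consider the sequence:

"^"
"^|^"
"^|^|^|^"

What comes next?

Every step duplicates the string with '|' between the halves.
One more doubling of ^|^|^|^ gives the answer.

^|^|^|^|^|^|^|^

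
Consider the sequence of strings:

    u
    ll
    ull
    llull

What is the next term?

ullllull

From term 3 onward, concatenate the second-to-last term with the last: u·ll = ull, ll·ull = llull, …
The next term joins ull and llull.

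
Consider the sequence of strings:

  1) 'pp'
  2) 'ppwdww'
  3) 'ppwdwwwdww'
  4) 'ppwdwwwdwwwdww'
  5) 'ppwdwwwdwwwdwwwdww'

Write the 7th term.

ppwdwwwdwwwdwwwdwwwdwwwdww

Each term is the previous one with wdww appended.
From ppwdwwwdwwwdwwwdww, 2 further steps: ppwdwwwdwwwdwwwdww → ppwdwwwdwwwdwwwdwwwdww → (answer).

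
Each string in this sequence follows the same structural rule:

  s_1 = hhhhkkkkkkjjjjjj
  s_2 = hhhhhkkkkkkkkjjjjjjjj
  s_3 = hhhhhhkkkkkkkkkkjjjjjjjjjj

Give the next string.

hhhhhhhkkkkkkkkkkkkjjjjjjjjjjjj

Reading off run lengths: h runs 4, 5, 6; k runs 6, 8, 10; j runs 6, 8, 10 — each is linear in n, where the shown terms are n = 3, 4, 5.
At n = 6 the blocks have lengths 7, 12, 12.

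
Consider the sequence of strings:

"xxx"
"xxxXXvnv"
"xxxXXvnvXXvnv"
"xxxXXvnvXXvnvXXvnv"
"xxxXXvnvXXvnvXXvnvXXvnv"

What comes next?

Each term is the previous one with XXvnv appended.
Applying this once more to xxxXXvnvXXvnvXXvnvXXvnv:

xxxXXvnvXXvnvXXvnvXXvnvXXvnv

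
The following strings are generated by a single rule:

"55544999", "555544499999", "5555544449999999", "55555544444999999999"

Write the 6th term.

The n-th term is n+2 5's then n+1 4's then 2n+1 9's (n = 1, 2, …).
For term 6, n = 6, so the run lengths are 8, 7, 13.

5555555544444449999999999999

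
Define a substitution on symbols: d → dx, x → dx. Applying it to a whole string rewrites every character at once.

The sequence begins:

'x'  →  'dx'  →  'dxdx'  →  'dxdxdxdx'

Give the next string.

dxdxdxdxdxdxdxdx

Apply φ to dxdxdxdx symbol by symbol: d→dx, x→dx, d→dx, x→dx, d→dx, x→dx, d→dx, x→dx; joined: dx dx dx dx dx dx dx dx.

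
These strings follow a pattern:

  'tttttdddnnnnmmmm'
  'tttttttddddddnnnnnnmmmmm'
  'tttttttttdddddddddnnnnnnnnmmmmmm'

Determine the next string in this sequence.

tttttttttttddddddddddddnnnnnnnnnnmmmmmmm

The n-th term is 2n+3 t's then 3n d's then 2n+2 n's then n+3 m's (n = 1, 2, …).
For the next term, n = 4, so the run lengths are 11, 12, 10, 7.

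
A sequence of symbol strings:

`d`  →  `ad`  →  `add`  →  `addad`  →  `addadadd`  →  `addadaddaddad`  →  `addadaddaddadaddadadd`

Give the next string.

addadaddaddadaddadaddaddadaddaddad

This is a Fibonacci-style word recurrence s(k) = s(k−1)·s(k−2): e.g. ad·d = add.
So term 8 is addadaddaddadaddadadd·addadaddaddad.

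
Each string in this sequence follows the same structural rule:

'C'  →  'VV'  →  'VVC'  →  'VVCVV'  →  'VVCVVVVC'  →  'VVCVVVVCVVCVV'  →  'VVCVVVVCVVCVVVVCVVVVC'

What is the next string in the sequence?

VVCVVVVCVVCVVVVCVVVVCVVCVVVVCVVCVV

This is a Fibonacci-style word recurrence s(k) = s(k−1)·s(k−2): e.g. VV·C = VVC.
The next term joins VVCVVVVCVVCVVVVCVVVVC and VVCVVVVCVVCVV.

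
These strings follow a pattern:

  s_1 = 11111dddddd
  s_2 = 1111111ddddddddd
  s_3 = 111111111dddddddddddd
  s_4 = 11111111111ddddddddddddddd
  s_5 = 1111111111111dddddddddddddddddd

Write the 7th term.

Each string has the form 1^{2n+1} d^{3n}, where the shown terms are n = 2, 3, 4, 5, 6.
For term 7, n = 8, so the run lengths are 17, 24.

11111111111111111dddddddddddddddddddddddd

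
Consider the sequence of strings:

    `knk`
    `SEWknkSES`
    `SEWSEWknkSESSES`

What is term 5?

Every step adds SEW to the front and SES to the end of the previous string.
From SEWSEWknkSESSES, 2 further steps: SEWSEWknkSESSES → SEWSEWSEWknkSESSESSES → (answer).

SEWSEWSEWSEWknkSESSESSESSES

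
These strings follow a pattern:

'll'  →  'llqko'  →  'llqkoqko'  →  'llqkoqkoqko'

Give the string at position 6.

Every step adds qko to the end: s(k+1) = s(k)·qko.
From llqkoqkoqko, 2 further steps: llqkoqkoqko → llqkoqkoqkoqko → (answer).

llqkoqkoqkoqkoqko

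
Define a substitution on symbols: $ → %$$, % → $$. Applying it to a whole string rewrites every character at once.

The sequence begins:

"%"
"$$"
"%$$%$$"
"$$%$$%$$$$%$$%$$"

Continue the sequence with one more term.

Applying the rule to each of the 16 symbols of $$%$$%$$$$%$$%$$ gives the pieces %$$ %$$ $$ %$$ %$$ $$ %$$ %$$ %$$ %$$ $$ %$$ %$$ $$ %$$ %$$, which concatenate to the answer.

%$$%$$$$%$$%$$$$%$$%$$%$$%$$$$%$$%$$$$%$$%$$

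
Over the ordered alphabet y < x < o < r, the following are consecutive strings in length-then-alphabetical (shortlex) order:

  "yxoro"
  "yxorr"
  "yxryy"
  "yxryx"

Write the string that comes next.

Find the rightmost character of yxryx below r, bump it to the next letter, and reset everything to its right to y.

yxryo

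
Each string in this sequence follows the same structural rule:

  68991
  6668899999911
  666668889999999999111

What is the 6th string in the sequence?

Each string has the form 6^{2n-1} 8^{n} 9^{4n-2} 1^{n} (n = 1, 2, …).
At n = 6 the blocks have lengths 11, 6, 22, 6.

666666666668888889999999999999999999999111111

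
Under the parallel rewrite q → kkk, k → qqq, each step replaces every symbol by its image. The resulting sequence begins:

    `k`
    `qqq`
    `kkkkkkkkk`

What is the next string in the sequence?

qqqqqqqqqqqqqqqqqqqqqqqqqqq

Rewriting each symbol of kkkkkkkkk: k→qqq, k→qqq, k→qqq, k→qqq, k→qqq, k→qqq, k→qqq, k→qqq, k→qqq, which concatenates to qqq qqq qqq qqq qqq qqq qqq qqq qqq.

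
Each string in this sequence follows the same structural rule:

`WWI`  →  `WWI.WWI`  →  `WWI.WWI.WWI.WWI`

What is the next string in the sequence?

s(k+1) = s(k)·.·s(k) — each term doubles the last with '.' between the halves.
Doubling WWI.WWI.WWI.WWI with '.' between the halves:

WWI.WWI.WWI.WWI.WWI.WWI.WWI.WWI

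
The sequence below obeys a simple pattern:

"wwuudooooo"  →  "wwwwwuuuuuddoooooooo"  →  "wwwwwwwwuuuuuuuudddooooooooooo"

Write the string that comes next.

wwwwwwwwwwwuuuuuuuuuuuddddoooooooooooooo

The n-th term is 3n-1 w's then 3n-1 u's then n d's then 3n+2 o's (n = 1, 2, …).
For the next term, n = 4, so the run lengths are 11, 11, 4, 14.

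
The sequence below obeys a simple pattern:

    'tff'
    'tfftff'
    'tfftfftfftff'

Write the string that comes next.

s(k+1) = s(k)·s(k) — each term doubles the last.
So the next term is two copies of tfftfftfftff.

tfftfftfftfftfftfftfftff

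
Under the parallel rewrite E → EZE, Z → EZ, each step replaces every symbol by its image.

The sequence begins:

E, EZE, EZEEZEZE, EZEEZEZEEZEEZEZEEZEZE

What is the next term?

Rewriting the 21 symbols of EZEEZEZEEZEEZEZEEZEZE one by one yields EZE EZ EZE EZE EZ EZE EZ EZE EZE EZ EZE EZE EZ EZE EZ EZE EZE EZ EZE EZ EZE; concatenated:

EZEEZEZEEZEEZEZEEZEZEEZEEZEZEEZEEZEZEEZEZEEZEEZEZEEZEZE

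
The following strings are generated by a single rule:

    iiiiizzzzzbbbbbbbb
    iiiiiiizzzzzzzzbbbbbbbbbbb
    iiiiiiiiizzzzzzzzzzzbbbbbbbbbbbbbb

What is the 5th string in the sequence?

iiiiiiiiiiiiizzzzzzzzzzzzzzzzzbbbbbbbbbbbbbbbbbbbb

Reading off run lengths: i runs 5, 7, 9; z runs 5, 8, 11; b runs 8, 11, 14 — each is linear in n, where the shown terms are n = 2, 3, 4.
For term 5, n = 6, so the run lengths are 13, 17, 20.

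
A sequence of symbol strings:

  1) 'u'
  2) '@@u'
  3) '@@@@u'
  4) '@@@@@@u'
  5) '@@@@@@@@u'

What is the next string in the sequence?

The strings grow by a fixed prefix @@ each time.
Applying this once more to @@@@@@@@u:

@@@@@@@@@@u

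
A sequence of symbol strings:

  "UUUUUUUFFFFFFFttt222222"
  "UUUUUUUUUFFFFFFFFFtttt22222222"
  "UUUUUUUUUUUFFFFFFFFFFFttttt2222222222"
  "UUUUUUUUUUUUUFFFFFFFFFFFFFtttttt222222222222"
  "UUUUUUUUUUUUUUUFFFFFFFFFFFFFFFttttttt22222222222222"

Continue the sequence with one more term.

Reading off run lengths: U runs 7, 9, 11, 13, 15; F runs 7, 9, 11, 13, 15; t runs 3, 4, 5, 6, 7; 2 runs 6, 8, 10, 12, 14 — each is linear in n, where the shown terms are n = 3, 4, 5, 6, 7.
At n = 8 the blocks have lengths 17, 17, 8, 16.

UUUUUUUUUUUUUUUUUFFFFFFFFFFFFFFFFFtttttttt2222222222222222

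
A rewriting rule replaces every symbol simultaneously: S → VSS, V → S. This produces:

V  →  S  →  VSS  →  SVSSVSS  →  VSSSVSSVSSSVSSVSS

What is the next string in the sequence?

φ(VSSSVSSVSSSVSSVSS) expands symbol-by-symbol to S VSS VSS VSS S VSS VSS S VSS VSS VSS S VSS VSS S VSS VSS; joining the 17 pieces gives the next term.

SVSSVSSVSSSVSSVSSSVSSVSSVSSSVSSVSSSVSSVSS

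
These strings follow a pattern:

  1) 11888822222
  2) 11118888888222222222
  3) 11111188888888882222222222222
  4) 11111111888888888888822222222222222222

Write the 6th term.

Each string has the form 1^{2n} 8^{3n+1} 2^{4n+1} (n = 1, 2, …).
Setting n = 6 gives 12, 19, 25 characters in each block.

11111111111188888888888888888882222222222222222222222222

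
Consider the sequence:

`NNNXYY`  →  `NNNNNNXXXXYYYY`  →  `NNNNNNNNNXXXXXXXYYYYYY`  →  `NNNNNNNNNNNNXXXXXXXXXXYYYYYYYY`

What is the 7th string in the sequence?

Each string has the form N^{3n} X^{3n-2} Y^{2n} (n = 1, 2, …).
At n = 7 the blocks have lengths 21, 19, 14.

NNNNNNNNNNNNNNNNNNNNNXXXXXXXXXXXXXXXXXXXYYYYYYYYYYYYYY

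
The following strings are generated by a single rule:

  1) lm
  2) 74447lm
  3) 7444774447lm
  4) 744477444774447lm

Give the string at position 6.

7444774447744477444774447lm

The strings grow by a fixed prefix 74447 each time.
From 744477444774447lm, 2 further steps: 744477444774447lm → 74447744477444774447lm → (answer).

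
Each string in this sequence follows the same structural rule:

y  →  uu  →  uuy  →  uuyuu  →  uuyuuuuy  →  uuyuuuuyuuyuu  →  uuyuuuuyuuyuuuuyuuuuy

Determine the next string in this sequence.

Each term (from the third on) is the previous term followed by the one before it: term 3 = uu·y = uuy.
The next term joins uuyuuuuyuuyuuuuyuuuuy and uuyuuuuyuuyuu.

uuyuuuuyuuyuuuuyuuuuyuuyuuuuyuuyuu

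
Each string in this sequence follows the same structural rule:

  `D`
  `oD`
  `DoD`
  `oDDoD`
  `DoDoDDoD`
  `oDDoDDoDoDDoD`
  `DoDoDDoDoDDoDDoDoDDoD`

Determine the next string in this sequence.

oDDoDDoDoDDoDDoDoDDoDoDDoDDoDoDDoD

Each term (from the third on) is the two preceding terms concatenated in order: term 3 = D·oD = DoD.
Continuing: oDDoDDoDoDDoD · DoDoDDoDoDDoDDoDoDDoD gives term 8.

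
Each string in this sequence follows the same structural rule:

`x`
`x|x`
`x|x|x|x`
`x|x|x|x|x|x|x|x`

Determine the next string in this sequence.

Every step duplicates the string with '|' between the halves.
Doubling x|x|x|x|x|x|x|x with '|' between the halves:

x|x|x|x|x|x|x|x|x|x|x|x|x|x|x|x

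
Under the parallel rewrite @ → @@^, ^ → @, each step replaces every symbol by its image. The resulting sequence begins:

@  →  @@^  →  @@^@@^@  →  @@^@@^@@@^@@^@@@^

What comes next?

@@^@@^@@@^@@^@@@^@@^@@^@@@^@@^@@@^@@^@@^@

Replace each of the 17 characters of @@^@@^@@@^@@^@@@^ in place — @@^ @@^ @ @@^ @@^ @ @@^ @@^ @@^ @ @@^ @@^ @ @@^ @@^ @@^ @ — and concatenate.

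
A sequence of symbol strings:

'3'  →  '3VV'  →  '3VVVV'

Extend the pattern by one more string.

Every step adds VV to the end: s(k+1) = s(k)·VV.
Applying this once more to 3VVVV:

3VVVVVV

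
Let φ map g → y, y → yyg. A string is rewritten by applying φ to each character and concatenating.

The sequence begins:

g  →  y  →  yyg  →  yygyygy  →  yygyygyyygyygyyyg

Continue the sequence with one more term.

yygyygyyygyygyyygyygyygyyygyygyyygyygyygy

Applying the rule to each of the 17 symbols of yygyygyyygyygyyyg gives the pieces yyg yyg y yyg yyg y yyg yyg yyg y yyg yyg y yyg yyg yyg y, which concatenate to the answer.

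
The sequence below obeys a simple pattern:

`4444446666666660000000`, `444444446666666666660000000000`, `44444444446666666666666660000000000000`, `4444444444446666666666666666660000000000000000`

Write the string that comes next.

Term n consists of 2n 4's, followed by 3n 6's, followed by 3n-2 0's, where the shown terms are n = 3, 4, 5, 6.
At n = 7 the blocks have lengths 14, 21, 19.

444444444444446666666666666666666660000000000000000000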